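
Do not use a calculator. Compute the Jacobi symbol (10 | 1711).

Pull out 2: since 1711 ≡ 7 (mod 8), (2/1711) = +1.
Reciprocity: 5 ≡ 1 and 1711 ≡ 3 (mod 4), so (5/1711) = +(1711/5).
Reduce top mod 5: now compute (1/5).
Reached (1/5) = 1. Collecting the sign flips along the way, the symbol is +1.

1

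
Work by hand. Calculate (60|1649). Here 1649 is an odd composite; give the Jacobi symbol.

-1

Pull out 2^2: since 1649 ≡ 1 (mod 8), (2/1649) = +1, so (2/1649)^2 = +1.
Reciprocity: 15 ≡ 3 and 1649 ≡ 1 (mod 4), so (15/1649) = +(1649/15).
Reduce top mod 15: now compute (14/15).
Pull out 2: since 15 ≡ 7 (mod 8), (2/15) = +1.
Reciprocity: 7 ≡ 3 and 15 ≡ 3 (mod 4), so (7/15) = −(15/7).
Reduce top mod 7: now compute (1/7).
Reached (1/7) = 1. Collecting the sign flips along the way, the symbol is -1.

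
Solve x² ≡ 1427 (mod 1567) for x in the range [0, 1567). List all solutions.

Since 1567 ≡ 3 (mod 4), a square root of 1427 is 1427^((1567+1)/4) = 1427^392 mod 1567.
Repeated squaring: 1427^2≡796, 1427^4≡548, 1427^8≡1007, 1427^16≡200, 1427^32≡825, 1427^64≡547, 1427^128≡1479, 1427^256≡1476 (mod 1567).
1427^392 = 1427^(256+128+8) ≡ 274 (mod 1567).
Check: 274² = 75076 ≡ 1427 (mod 1567). The two roots are 274 and 1293.

274, 1293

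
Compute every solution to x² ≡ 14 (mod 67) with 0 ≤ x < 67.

9, 58

Since 67 ≡ 3 (mod 4), a square root of 14 is 14^((67+1)/4) = 14^17 mod 67.
Repeated squaring: 14^2≡62, 14^4≡25, 14^8≡22, 14^16≡15 (mod 67).
14^17 = 14^(16+1) ≡ 9 (mod 67).
Check: 9² = 81 ≡ 14 (mod 67). The two roots are 9 and 58.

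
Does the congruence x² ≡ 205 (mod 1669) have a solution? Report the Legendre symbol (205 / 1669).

Reciprocity: 205 ≡ 1 and 1669 ≡ 1 (mod 4), so (205/1669) = +(1669/205).
Reduce top mod 205: now compute (29/205).
Reciprocity: 29 ≡ 1 and 205 ≡ 1 (mod 4), so (29/205) = +(205/29).
Reduce top mod 29: now compute (2/29).
Pull out 2: since 29 ≡ 5 (mod 8), (2/29) = -1.
Reached (1/29) = 1. Collecting the sign flips along the way, the symbol is -1.

-1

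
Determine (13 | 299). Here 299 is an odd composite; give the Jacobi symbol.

0

Reciprocity: 13 ≡ 1 and 299 ≡ 3 (mod 4), so (13/299) = +(299/13).
Reduce top mod 13: now compute (0/13).
Top reduces to 0: gcd > 1, so the symbol is 0.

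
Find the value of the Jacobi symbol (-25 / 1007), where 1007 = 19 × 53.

-1

First reduce: -25 ≡ 982 (mod 1007).
Pull out 2: since 1007 ≡ 7 (mod 8), (2/1007) = +1.
Reciprocity: 491 ≡ 3 and 1007 ≡ 3 (mod 4), so (491/1007) = −(1007/491).
Reduce top mod 491: now compute (25/491).
Reciprocity: 25 ≡ 1 and 491 ≡ 3 (mod 4), so (25/491) = +(491/25).
Reduce top mod 25: now compute (16/25).
Pull out 2^4: since 25 ≡ 1 (mod 8), (2/25) = +1, so (2/25)^4 = +1.
Reached (1/25) = 1. Collecting the sign flips along the way, the symbol is -1.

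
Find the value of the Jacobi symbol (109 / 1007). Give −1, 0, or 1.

1

Reciprocity: 109 ≡ 1 and 1007 ≡ 3 (mod 4), so (109/1007) = +(1007/109).
Reduce top mod 109: now compute (26/109).
Pull out 2: since 109 ≡ 5 (mod 8), (2/109) = -1.
Reciprocity: 13 ≡ 1 and 109 ≡ 1 (mod 4), so (13/109) = +(109/13).
Reduce top mod 13: now compute (5/13).
Reciprocity: 5 ≡ 1 and 13 ≡ 1 (mod 4), so (5/13) = +(13/5).
Reduce top mod 5: now compute (3/5).
Reciprocity: 3 ≡ 3 and 5 ≡ 1 (mod 4), so (3/5) = +(5/3).
Reduce top mod 3: now compute (2/3).
Pull out 2: since 3 ≡ 3 (mod 8), (2/3) = -1.
Reached (1/3) = 1. Collecting the sign flips along the way, the symbol is +1.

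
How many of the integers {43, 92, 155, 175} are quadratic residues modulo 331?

(43/331) = +1 → QR.
(92/331) = -1 → non-residue.
(155/331) = +1 → QR.
(175/331) = -1 → non-residue.
Total quadratic residues among the 4: 2.

2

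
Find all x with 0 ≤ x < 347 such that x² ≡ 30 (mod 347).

Since 347 ≡ 3 (mod 4), a square root of 30 is 30^((347+1)/4) = 30^87 mod 347.
Repeated squaring: 30^2≡206, 30^4≡102, 30^8≡341, 30^16≡36, 30^32≡255, 30^64≡136 (mod 347).
30^87 = 30^(64+16+4+2+1) ≡ 270 (mod 347).
Check: 270² = 72900 ≡ 30 (mod 347). The two roots are 77 and 270.

77, 270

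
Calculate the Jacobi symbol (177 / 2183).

Reciprocity: 177 ≡ 1 and 2183 ≡ 3 (mod 4), so (177/2183) = +(2183/177).
Reduce top mod 177: now compute (59/177).
Reciprocity: 59 ≡ 3 and 177 ≡ 1 (mod 4), so (59/177) = +(177/59).
Reduce top mod 59: now compute (0/59).
Top reduces to 0: gcd > 1, so the symbol is 0.

0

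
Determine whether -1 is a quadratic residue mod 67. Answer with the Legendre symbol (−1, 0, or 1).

-1

First reduce: -1 ≡ 66 (mod 67).
Pull out 2: since 67 ≡ 3 (mod 8), (2/67) = -1.
Reciprocity: 33 ≡ 1 and 67 ≡ 3 (mod 4), so (33/67) = +(67/33).
Reduce top mod 33: now compute (1/33).
Reached (1/33) = 1. Collecting the sign flips along the way, the symbol is -1.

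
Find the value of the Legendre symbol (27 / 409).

Euler's criterion: (27/409) ≡ 27^204 (mod 409).
27^2 ≡ 320 (mod 409)
27^4 ≡ 150 (mod 409)
27^8 ≡ 5 (mod 409)
27^16 ≡ 25 (mod 409)
27^32 ≡ 216 (mod 409)
27^64 ≡ 30 (mod 409)
27^128 ≡ 82 (mod 409)
27^204 = 27^(128+64+8+4) ≡ 1 (mod 409).
Result is 1, so (27/409) = 1.

1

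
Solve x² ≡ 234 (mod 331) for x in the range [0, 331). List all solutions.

123, 208

Since 331 ≡ 3 (mod 4), a square root of 234 is 234^((331+1)/4) = 234^83 mod 331.
Repeated squaring: 234^2≡141, 234^4≡21, 234^8≡110, 234^16≡184, 234^32≡94, 234^64≡230 (mod 331).
234^83 = 234^(64+16+2+1) ≡ 123 (mod 331).
Check: 123² = 15129 ≡ 234 (mod 331). The two roots are 123 and 208.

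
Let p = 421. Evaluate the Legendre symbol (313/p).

1

Reciprocity: 313 ≡ 1 and 421 ≡ 1 (mod 4), so (313/421) = +(421/313).
Reduce top mod 313: now compute (108/313).
Pull out 2^2: since 313 ≡ 1 (mod 8), (2/313) = +1, so (2/313)^2 = +1.
Reciprocity: 27 ≡ 3 and 313 ≡ 1 (mod 4), so (27/313) = +(313/27).
Reduce top mod 27: now compute (16/27).
Pull out 2^4: since 27 ≡ 3 (mod 8), (2/27) = -1, so (2/27)^4 = +1.
Reached (1/27) = 1. Collecting the sign flips along the way, the symbol is +1.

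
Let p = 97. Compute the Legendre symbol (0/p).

Top reduces to 0: gcd > 1, so the symbol is 0.

0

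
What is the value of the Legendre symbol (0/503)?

Top reduces to 0: gcd > 1, so the symbol is 0.

0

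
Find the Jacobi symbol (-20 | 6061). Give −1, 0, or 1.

First reduce: -20 ≡ 6041 (mod 6061).
Reciprocity: 6041 ≡ 1 and 6061 ≡ 1 (mod 4), so (6041/6061) = +(6061/6041).
Reduce top mod 6041: now compute (20/6041).
Pull out 2^2: since 6041 ≡ 1 (mod 8), (2/6041) = +1, so (2/6041)^2 = +1.
Reciprocity: 5 ≡ 1 and 6041 ≡ 1 (mod 4), so (5/6041) = +(6041/5).
Reduce top mod 5: now compute (1/5).
Reached (1/5) = 1. Collecting the sign flips along the way, the symbol is +1.

1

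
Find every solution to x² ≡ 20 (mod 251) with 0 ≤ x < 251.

32, 219

Since 251 ≡ 3 (mod 4), a square root of 20 is 20^((251+1)/4) = 20^63 mod 251.
Repeated squaring: 20^2≡149, 20^4≡113, 20^8≡219, 20^16≡20, 20^32≡149 (mod 251).
20^63 = 20^(32+16+8+4+2+1) ≡ 219 (mod 251).
Check: 219² = 47961 ≡ 20 (mod 251). The two roots are 32 and 219.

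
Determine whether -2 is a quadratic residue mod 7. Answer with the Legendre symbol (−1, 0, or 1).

First reduce: -2 ≡ 5 (mod 7).
Reciprocity: 5 ≡ 1 and 7 ≡ 3 (mod 4), so (5/7) = +(7/5).
Reduce top mod 5: now compute (2/5).
Pull out 2: since 5 ≡ 5 (mod 8), (2/5) = -1.
Reached (1/5) = 1. Collecting the sign flips along the way, the symbol is -1.

-1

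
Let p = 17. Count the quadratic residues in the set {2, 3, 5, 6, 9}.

(2/17) = +1 → QR.
(3/17) = -1 → non-residue.
(5/17) = -1 → non-residue.
(6/17) = -1 → non-residue.
(9/17) = +1 → QR.
Total quadratic residues among the 5: 2.

2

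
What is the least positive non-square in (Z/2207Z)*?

5

(2/2207) = +1, so 2 is a residue.
(3/2207) = +1, so 3 is a residue.
(4/2207) = +1, so 4 is a residue.
(5/2207) = −1, so 5 is the smallest positive non-residue mod 2207.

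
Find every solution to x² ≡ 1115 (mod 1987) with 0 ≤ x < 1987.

659, 1328

Since 1987 ≡ 3 (mod 4), a square root of 1115 is 1115^((1987+1)/4) = 1115^497 mod 1987.
Repeated squaring: 1115^2≡1350, 1115^4≡421, 1115^8≡398, 1115^16≡1431, 1115^32≡1151, 1115^64≡1459, 1115^128≡604, 1115^256≡1195 (mod 1987).
1115^497 = 1115^(256+128+64+32+16+1) ≡ 659 (mod 1987).
Check: 659² = 434281 ≡ 1115 (mod 1987). The two roots are 659 and 1328.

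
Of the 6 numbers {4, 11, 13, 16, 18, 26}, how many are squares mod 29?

(4/29) = +1 → QR.
(11/29) = -1 → non-residue.
(13/29) = +1 → QR.
(16/29) = +1 → QR.
(18/29) = -1 → non-residue.
(26/29) = -1 → non-residue.
Total quadratic residues among the 6: 3.

3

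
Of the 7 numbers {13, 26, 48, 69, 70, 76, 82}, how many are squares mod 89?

(13/89) = -1 → non-residue.
(26/89) = -1 → non-residue.
(48/89) = -1 → non-residue.
(69/89) = +1 → QR.
(70/89) = -1 → non-residue.
(76/89) = -1 → non-residue.
(82/89) = -1 → non-residue.
Total quadratic residues among the 7: 1.

1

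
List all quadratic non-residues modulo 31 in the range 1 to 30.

Square k = 1,…,15 (k and 31−k give the same square):
1²=1, 2²=4, 3²=9, 4²=16, 5²=25, 6²≡5, 7²≡18, 8²≡2, 9²≡19, 10²≡7, 11²≡28, 12²≡20, 13²≡14, 14²≡10, 15²≡8 (mod 31).
The residues are {1, 2, 4, 5, 7, 8, 9, 10, 14, 16, 18, 19, 20, 25, 28}; the non-residues are the remaining 15 nonzero classes.

3,6,11,12,13,15,17,21,22,23,24,26,27,29,30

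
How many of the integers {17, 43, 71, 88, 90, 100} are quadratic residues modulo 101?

(17/101) = +1 → QR.
(43/101) = +1 → QR.
(71/101) = +1 → QR.
(88/101) = +1 → QR.
(90/101) = -1 → non-residue.
(100/101) = +1 → QR.
Total quadratic residues among the 6: 5.

5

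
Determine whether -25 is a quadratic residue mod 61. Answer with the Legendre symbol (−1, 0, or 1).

1

First reduce: -25 ≡ 36 (mod 61).
Pull out 2^2: since 61 ≡ 5 (mod 8), (2/61) = -1, so (2/61)^2 = +1.
Reciprocity: 9 ≡ 1 and 61 ≡ 1 (mod 4), so (9/61) = +(61/9).
Reduce top mod 9: now compute (7/9).
Reciprocity: 7 ≡ 3 and 9 ≡ 1 (mod 4), so (7/9) = +(9/7).
Reduce top mod 7: now compute (2/7).
Pull out 2: since 7 ≡ 7 (mod 8), (2/7) = +1.
Reached (1/7) = 1. Collecting the sign flips along the way, the symbol is +1.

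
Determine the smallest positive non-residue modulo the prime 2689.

(2/2689) = +1, so 2 is a residue.
(3/2689) = +1, so 3 is a residue.
(4/2689) = +1, so 4 is a residue.
(5/2689) = +1, so 5 is a residue.
(6/2689) = +1, so 6 is a residue.
(7/2689) = +1, so 7 is a residue.
(8/2689) = +1, so 8 is a residue.
(9/2689) = +1, so 9 is a residue.
(10/2689) = +1, so 10 is a residue.
(11/2689) = +1, so 11 is a residue.
(12/2689) = +1, so 12 is a residue.
(13/2689) = −1, so 13 is the smallest positive non-residue mod 2689.

13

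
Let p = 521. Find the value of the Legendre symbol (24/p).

Euler's criterion: (24/521) ≡ 24^260 (mod 521).
24^2 ≡ 55 (mod 521)
24^4 ≡ 420 (mod 521)
24^8 ≡ 302 (mod 521)
24^16 ≡ 29 (mod 521)
24^32 ≡ 320 (mod 521)
24^64 ≡ 284 (mod 521)
24^128 ≡ 422 (mod 521)
24^256 ≡ 423 (mod 521)
24^260 = 24^(256+4) ≡ 520 (mod 521).
Result is 520 ≡ −1, so (24/521) = −1.

-1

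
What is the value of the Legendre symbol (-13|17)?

1

Euler's criterion: (-13/17) ≡ 4^8 (mod 17).
4^2 ≡ 16 (mod 17)
4^4 ≡ 1 (mod 17)
4^8 ≡ 1 (mod 17)
4^8 = 4^(8) ≡ 1 (mod 17).
Result is 1, so (-13/17) = 1.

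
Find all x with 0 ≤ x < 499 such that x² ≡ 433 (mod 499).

Since 499 ≡ 3 (mod 4), a square root of 433 is 433^((499+1)/4) = 433^125 mod 499.
Repeated squaring: 433^2≡364, 433^4≡261, 433^8≡257, 433^16≡181, 433^32≡326, 433^64≡488 (mod 499).
433^125 = 433^(64+32+16+8+4+1) ≡ 130 (mod 499).
Check: 130² = 16900 ≡ 433 (mod 499). The two roots are 130 and 369.

130, 369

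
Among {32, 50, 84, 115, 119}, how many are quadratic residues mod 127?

4

(32/127) = +1 → QR.
(50/127) = +1 → QR.
(84/127) = +1 → QR.
(115/127) = +1 → QR.
(119/127) = -1 → non-residue.
Total quadratic residues among the 5: 4.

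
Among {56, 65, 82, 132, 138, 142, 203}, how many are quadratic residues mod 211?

4

(56/211) = +1 → QR.
(65/211) = +1 → QR.
(82/211) = +1 → QR.
(132/211) = -1 → non-residue.
(138/211) = -1 → non-residue.
(142/211) = -1 → non-residue.
(203/211) = +1 → QR.
Total quadratic residues among the 7: 4.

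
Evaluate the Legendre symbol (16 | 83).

1

Pull out 2^4: since 83 ≡ 3 (mod 8), (2/83) = -1, so (2/83)^4 = +1.
Reached (1/83) = 1. Collecting the sign flips along the way, the symbol is +1.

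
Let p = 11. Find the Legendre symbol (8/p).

Pull out 2^3: since 11 ≡ 3 (mod 8), (2/11) = -1, so (2/11)^3 = -1.
Reached (1/11) = 1. Collecting the sign flips along the way, the symbol is -1.

-1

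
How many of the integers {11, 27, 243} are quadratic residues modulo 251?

2

(11/251) = -1 → non-residue.
(27/251) = +1 → QR.
(243/251) = +1 → QR.
Total quadratic residues among the 3: 2.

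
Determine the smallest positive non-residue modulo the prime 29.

2

(2/29) = −1, so 2 is the smallest positive non-residue mod 29.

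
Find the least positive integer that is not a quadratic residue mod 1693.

(2/1693) = −1, so 2 is the smallest positive non-residue mod 1693.

2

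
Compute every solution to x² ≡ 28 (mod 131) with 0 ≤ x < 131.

Since 131 ≡ 3 (mod 4), a square root of 28 is 28^((131+1)/4) = 28^33 mod 131.
Repeated squaring: 28^2≡129, 28^4≡4, 28^8≡16, 28^16≡125, 28^32≡36 (mod 131).
28^33 = 28^(32+1) ≡ 91 (mod 131).
Check: 91² = 8281 ≡ 28 (mod 131). The two roots are 40 and 91.

40, 91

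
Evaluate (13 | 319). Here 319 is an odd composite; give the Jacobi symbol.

-1

Reciprocity: 13 ≡ 1 and 319 ≡ 3 (mod 4), so (13/319) = +(319/13).
Reduce top mod 13: now compute (7/13).
Reciprocity: 7 ≡ 3 and 13 ≡ 1 (mod 4), so (7/13) = +(13/7).
Reduce top mod 7: now compute (6/7).
Pull out 2: since 7 ≡ 7 (mod 8), (2/7) = +1.
Reciprocity: 3 ≡ 3 and 7 ≡ 3 (mod 4), so (3/7) = −(7/3).
Reduce top mod 3: now compute (1/3).
Reached (1/3) = 1. Collecting the sign flips along the way, the symbol is -1.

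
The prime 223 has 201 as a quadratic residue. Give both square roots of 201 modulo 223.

76, 147

Since 223 ≡ 3 (mod 4), a square root of 201 is 201^((223+1)/4) = 201^56 mod 223.
Repeated squaring: 201^2≡38, 201^4≡106, 201^8≡86, 201^16≡37, 201^32≡31 (mod 223).
201^56 = 201^(32+16+8) ≡ 76 (mod 223).
Check: 76² = 5776 ≡ 201 (mod 223). The two roots are 76 and 147.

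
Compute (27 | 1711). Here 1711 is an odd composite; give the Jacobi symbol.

Reciprocity: 27 ≡ 3 and 1711 ≡ 3 (mod 4), so (27/1711) = −(1711/27).
Reduce top mod 27: now compute (10/27).
Pull out 2: since 27 ≡ 3 (mod 8), (2/27) = -1.
Reciprocity: 5 ≡ 1 and 27 ≡ 3 (mod 4), so (5/27) = +(27/5).
Reduce top mod 5: now compute (2/5).
Pull out 2: since 5 ≡ 5 (mod 8), (2/5) = -1.
Reached (1/5) = 1. Collecting the sign flips along the way, the symbol is -1.

-1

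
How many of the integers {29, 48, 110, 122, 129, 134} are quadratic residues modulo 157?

3

(29/157) = -1 → non-residue.
(48/157) = +1 → QR.
(110/157) = +1 → QR.
(122/157) = +1 → QR.
(129/157) = -1 → non-residue.
(134/157) = -1 → non-residue.
Total quadratic residues among the 6: 3.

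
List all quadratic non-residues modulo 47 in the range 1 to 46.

5, 10, 11, 13, 15, 19, 20, 22, 23, 26, 29, 30, 31, 33, 35, 38, 39, 40, 41, 43, 44, 45, 46

Square k = 1,…,23 (k and 47−k give the same square):
1²=1, 2²=4, 3²=9, 4²=16, 5²=25, 6²=36, 7²≡2, 8²≡17, 9²≡34, 10²≡6, 11²≡27, 12²≡3, 13²≡28, 14²≡8, 15²≡37, 16²≡21, 17²≡7, 18²≡42, 19²≡32, 20²≡24, 21²≡18, 22²≡14, 23²≡12 (mod 47).
The residues are {1, 2, 3, 4, 6, 7, 8, 9, 12, 14, 16, 17, 18, 21, 24, 25, 27, 28, 32, 34, 36, 37, 42}; the non-residues are the remaining 23 nonzero classes.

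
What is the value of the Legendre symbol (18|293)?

-1

Pull out 2: since 293 ≡ 5 (mod 8), (2/293) = -1.
Reciprocity: 9 ≡ 1 and 293 ≡ 1 (mod 4), so (9/293) = +(293/9).
Reduce top mod 9: now compute (5/9).
Reciprocity: 5 ≡ 1 and 9 ≡ 1 (mod 4), so (5/9) = +(9/5).
Reduce top mod 5: now compute (4/5).
Pull out 2^2: since 5 ≡ 5 (mod 8), (2/5) = -1, so (2/5)^2 = +1.
Reached (1/5) = 1. Collecting the sign flips along the way, the symbol is -1.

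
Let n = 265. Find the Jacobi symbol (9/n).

Reciprocity: 9 ≡ 1 and 265 ≡ 1 (mod 4), so (9/265) = +(265/9).
Reduce top mod 9: now compute (4/9).
Pull out 2^2: since 9 ≡ 1 (mod 8), (2/9) = +1, so (2/9)^2 = +1.
Reached (1/9) = 1. Collecting the sign flips along the way, the symbol is +1.

1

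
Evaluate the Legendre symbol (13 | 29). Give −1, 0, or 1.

Euler's criterion: (13/29) ≡ 13^14 (mod 29).
13^2 ≡ 24 (mod 29)
13^4 ≡ 25 (mod 29)
13^8 ≡ 16 (mod 29)
13^14 = 13^(8+4+2) ≡ 1 (mod 29).
Result is 1, so (13/29) = 1.

1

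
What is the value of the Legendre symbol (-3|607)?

Euler's criterion: (-3/607) ≡ 604^303 (mod 607).
604^2 ≡ 9 (mod 607)
604^4 ≡ 81 (mod 607)
604^8 ≡ 491 (mod 607)
604^16 ≡ 102 (mod 607)
604^32 ≡ 85 (mod 607)
604^64 ≡ 548 (mod 607)
604^128 ≡ 446 (mod 607)
604^256 ≡ 427 (mod 607)
604^303 = 604^(256+32+8+4+2+1) ≡ 1 (mod 607).
Result is 1, so (-3/607) = 1.

1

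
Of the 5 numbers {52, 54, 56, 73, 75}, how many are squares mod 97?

(52/97) = -1 → non-residue.
(54/97) = +1 → QR.
(56/97) = -1 → non-residue.
(73/97) = +1 → QR.
(75/97) = +1 → QR.
Total quadratic residues among the 5: 3.

3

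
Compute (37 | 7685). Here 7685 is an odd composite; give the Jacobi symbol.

1

Reciprocity: 37 ≡ 1 and 7685 ≡ 1 (mod 4), so (37/7685) = +(7685/37).
Reduce top mod 37: now compute (26/37).
Pull out 2: since 37 ≡ 5 (mod 8), (2/37) = -1.
Reciprocity: 13 ≡ 1 and 37 ≡ 1 (mod 4), so (13/37) = +(37/13).
Reduce top mod 13: now compute (11/13).
Reciprocity: 11 ≡ 3 and 13 ≡ 1 (mod 4), so (11/13) = +(13/11).
Reduce top mod 11: now compute (2/11).
Pull out 2: since 11 ≡ 3 (mod 8), (2/11) = -1.
Reached (1/11) = 1. Collecting the sign flips along the way, the symbol is +1.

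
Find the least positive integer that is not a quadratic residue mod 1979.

2

(2/1979) = −1, so 2 is the smallest positive non-residue mod 1979.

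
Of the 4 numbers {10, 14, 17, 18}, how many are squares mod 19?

(10/19) = -1 → non-residue.
(14/19) = -1 → non-residue.
(17/19) = +1 → QR.
(18/19) = -1 → non-residue.
Total quadratic residues among the 4: 1.

1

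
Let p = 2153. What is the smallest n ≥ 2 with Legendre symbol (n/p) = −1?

(2/2153) = +1, so 2 is a residue.
(3/2153) = −1, so 3 is the smallest positive non-residue mod 2153.

3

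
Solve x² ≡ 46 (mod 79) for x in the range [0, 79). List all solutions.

Since 79 ≡ 3 (mod 4), a square root of 46 is 46^((79+1)/4) = 46^20 mod 79.
Repeated squaring: 46^2≡62, 46^4≡52, 46^8≡18, 46^16≡8 (mod 79).
46^20 = 46^(16+4) ≡ 21 (mod 79).
Check: 21² = 441 ≡ 46 (mod 79). The two roots are 21 and 58.

21, 58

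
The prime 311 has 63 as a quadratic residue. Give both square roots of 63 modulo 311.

Since 311 ≡ 3 (mod 4), a square root of 63 is 63^((311+1)/4) = 63^78 mod 311.
Repeated squaring: 63^2≡237, 63^4≡189, 63^8≡267, 63^16≡70, 63^32≡235, 63^64≡178 (mod 311).
63^78 = 63^(64+8+4+2) ≡ 109 (mod 311).
Check: 109² = 11881 ≡ 63 (mod 311). The two roots are 109 and 202.

109, 202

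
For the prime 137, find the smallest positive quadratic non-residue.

(2/137) = +1, so 2 is a residue.
(3/137) = −1, so 3 is the smallest positive non-residue mod 137.

3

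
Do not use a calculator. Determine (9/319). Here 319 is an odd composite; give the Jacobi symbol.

Reciprocity: 9 ≡ 1 and 319 ≡ 3 (mod 4), so (9/319) = +(319/9).
Reduce top mod 9: now compute (4/9).
Pull out 2^2: since 9 ≡ 1 (mod 8), (2/9) = +1, so (2/9)^2 = +1.
Reached (1/9) = 1. Collecting the sign flips along the way, the symbol is +1.

1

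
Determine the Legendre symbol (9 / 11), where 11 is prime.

1

Reciprocity: 9 ≡ 1 and 11 ≡ 3 (mod 4), so (9/11) = +(11/9).
Reduce top mod 9: now compute (2/9).
Pull out 2: since 9 ≡ 1 (mod 8), (2/9) = +1.
Reached (1/9) = 1. Collecting the sign flips along the way, the symbol is +1.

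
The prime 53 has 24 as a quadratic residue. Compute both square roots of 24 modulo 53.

53 ≡ 1 (mod 4), so we find a root by search.
Trying successive values, 17² = 289 ≡ 24 (mod 53). The other root is 53 − 17 = 36.

17, 36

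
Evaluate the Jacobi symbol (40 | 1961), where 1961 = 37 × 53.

1

Pull out 2^3: since 1961 ≡ 1 (mod 8), (2/1961) = +1, so (2/1961)^3 = +1.
Reciprocity: 5 ≡ 1 and 1961 ≡ 1 (mod 4), so (5/1961) = +(1961/5).
Reduce top mod 5: now compute (1/5).
Reached (1/5) = 1. Collecting the sign flips along the way, the symbol is +1.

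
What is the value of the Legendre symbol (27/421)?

Reciprocity: 27 ≡ 3 and 421 ≡ 1 (mod 4), so (27/421) = +(421/27).
Reduce top mod 27: now compute (16/27).
Pull out 2^4: since 27 ≡ 3 (mod 8), (2/27) = -1, so (2/27)^4 = +1.
Reached (1/27) = 1. Collecting the sign flips along the way, the symbol is +1.

1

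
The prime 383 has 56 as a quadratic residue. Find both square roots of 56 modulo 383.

Since 383 ≡ 3 (mod 4), a square root of 56 is 56^((383+1)/4) = 56^96 mod 383.
Repeated squaring: 56^2≡72, 56^4≡205, 56^8≡278, 56^16≡301, 56^32≡213, 56^64≡175 (mod 383).
56^96 = 56^(64+32) ≡ 124 (mod 383).
Check: 124² = 15376 ≡ 56 (mod 383). The two roots are 124 and 259.

124, 259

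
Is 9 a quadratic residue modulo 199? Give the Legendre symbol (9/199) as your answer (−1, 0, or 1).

Reciprocity: 9 ≡ 1 and 199 ≡ 3 (mod 4), so (9/199) = +(199/9).
Reduce top mod 9: now compute (1/9).
Reached (1/9) = 1. Collecting the sign flips along the way, the symbol is +1.

1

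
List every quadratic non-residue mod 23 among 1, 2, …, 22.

Square k = 1,…,11 (k and 23−k give the same square):
1²=1, 2²=4, 3²=9, 4²=16, 5²≡2, 6²≡13, 7²≡3, 8²≡18, 9²≡12, 10²≡8, 11²≡6 (mod 23).
The residues are {1, 2, 3, 4, 6, 8, 9, 12, 13, 16, 18}; the non-residues are the remaining 11 nonzero classes.

5, 7, 10, 11, 14, 15, 17, 19, 20, 21, 22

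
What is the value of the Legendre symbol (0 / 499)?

0

Top reduces to 0: gcd > 1, so the symbol is 0.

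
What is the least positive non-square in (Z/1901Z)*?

(2/1901) = −1, so 2 is the smallest positive non-residue mod 1901.

2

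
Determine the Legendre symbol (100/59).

First reduce: 100 ≡ 41 (mod 59).
Reciprocity: 41 ≡ 1 and 59 ≡ 3 (mod 4), so (41/59) = +(59/41).
Reduce top mod 41: now compute (18/41).
Pull out 2: since 41 ≡ 1 (mod 8), (2/41) = +1.
Reciprocity: 9 ≡ 1 and 41 ≡ 1 (mod 4), so (9/41) = +(41/9).
Reduce top mod 9: now compute (5/9).
Reciprocity: 5 ≡ 1 and 9 ≡ 1 (mod 4), so (5/9) = +(9/5).
Reduce top mod 5: now compute (4/5).
Pull out 2^2: since 5 ≡ 5 (mod 8), (2/5) = -1, so (2/5)^2 = +1.
Reached (1/5) = 1. Collecting the sign flips along the way, the symbol is +1.

1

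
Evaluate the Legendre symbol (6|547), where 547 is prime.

1

Euler's criterion: (6/547) ≡ 6^273 (mod 547).
6^2 ≡ 36 (mod 547)
6^4 ≡ 202 (mod 547)
6^8 ≡ 326 (mod 547)
6^16 ≡ 158 (mod 547)
6^32 ≡ 349 (mod 547)
6^64 ≡ 367 (mod 547)
6^128 ≡ 127 (mod 547)
6^256 ≡ 266 (mod 547)
6^273 = 6^(256+16+1) ≡ 1 (mod 547).
Result is 1, so (6/547) = 1.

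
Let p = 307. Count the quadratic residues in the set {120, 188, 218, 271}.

0

(120/307) = -1 → non-residue.
(188/307) = -1 → non-residue.
(218/307) = -1 → non-residue.
(271/307) = -1 → non-residue.
Total quadratic residues among the 4: 0.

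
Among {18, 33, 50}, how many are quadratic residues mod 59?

0

(18/59) = -1 → non-residue.
(33/59) = -1 → non-residue.
(50/59) = -1 → non-residue.
Total quadratic residues among the 3: 0.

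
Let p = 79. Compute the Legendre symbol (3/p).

Euler's criterion: (3/79) ≡ 3^39 (mod 79).
3^2 ≡ 9 (mod 79)
3^4 ≡ 2 (mod 79)
3^8 ≡ 4 (mod 79)
3^16 ≡ 16 (mod 79)
3^32 ≡ 19 (mod 79)
3^39 = 3^(32+4+2+1) ≡ 78 (mod 79).
Result is 78 ≡ −1, so (3/79) = −1.

-1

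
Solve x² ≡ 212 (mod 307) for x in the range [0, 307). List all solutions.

Since 307 ≡ 3 (mod 4), a square root of 212 is 212^((307+1)/4) = 212^77 mod 307.
Repeated squaring: 212^2≡122, 212^4≡148, 212^8≡107, 212^16≡90, 212^32≡118, 212^64≡109 (mod 307).
212^77 = 212^(64+8+4+1) ≡ 121 (mod 307).
Check: 121² = 14641 ≡ 212 (mod 307). The two roots are 121 and 186.

121, 186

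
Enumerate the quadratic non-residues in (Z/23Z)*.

Square k = 1,…,11 (k and 23−k give the same square):
1²=1, 2²=4, 3²=9, 4²=16, 5²≡2, 6²≡13, 7²≡3, 8²≡18, 9²≡12, 10²≡8, 11²≡6 (mod 23).
The residues are {1, 2, 3, 4, 6, 8, 9, 12, 13, 16, 18}; the non-residues are the remaining 11 nonzero classes.

5, 7, 10, 11, 14, 15, 17, 19, 20, 21, 22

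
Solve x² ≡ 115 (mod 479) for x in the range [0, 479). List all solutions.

96, 383

Since 479 ≡ 3 (mod 4), a square root of 115 is 115^((479+1)/4) = 115^120 mod 479.
Repeated squaring: 115^2≡292, 115^4≡2, 115^8≡4, 115^16≡16, 115^32≡256, 115^64≡392 (mod 479).
115^120 = 115^(64+32+16+8) ≡ 96 (mod 479).
Check: 96² = 9216 ≡ 115 (mod 479). The two roots are 96 and 383.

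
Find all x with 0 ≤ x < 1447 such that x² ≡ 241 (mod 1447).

Since 1447 ≡ 3 (mod 4), a square root of 241 is 241^((1447+1)/4) = 241^362 mod 1447.
Repeated squaring: 241^2≡201, 241^4≡1332, 241^8≡202, 241^16≡288, 241^32≡465, 241^64≡622, 241^128≡535, 241^256≡1166 (mod 1447).
241^362 = 241^(256+64+32+8+2) ≡ 187 (mod 1447).
Check: 187² = 34969 ≡ 241 (mod 1447). The two roots are 187 and 1260.

187, 1260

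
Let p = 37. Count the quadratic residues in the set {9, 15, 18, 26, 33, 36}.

(9/37) = +1 → QR.
(15/37) = -1 → non-residue.
(18/37) = -1 → non-residue.
(26/37) = +1 → QR.
(33/37) = +1 → QR.
(36/37) = +1 → QR.
Total quadratic residues among the 6: 4.

4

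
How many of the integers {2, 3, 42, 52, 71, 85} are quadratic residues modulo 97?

3

(2/97) = +1 → QR.
(3/97) = +1 → QR.
(42/97) = -1 → non-residue.
(52/97) = -1 → non-residue.
(71/97) = -1 → non-residue.
(85/97) = +1 → QR.
Total quadratic residues among the 6: 3.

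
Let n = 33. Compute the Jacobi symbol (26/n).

-1

Pull out 2: since 33 ≡ 1 (mod 8), (2/33) = +1.
Reciprocity: 13 ≡ 1 and 33 ≡ 1 (mod 4), so (13/33) = +(33/13).
Reduce top mod 13: now compute (7/13).
Reciprocity: 7 ≡ 3 and 13 ≡ 1 (mod 4), so (7/13) = +(13/7).
Reduce top mod 7: now compute (6/7).
Pull out 2: since 7 ≡ 7 (mod 8), (2/7) = +1.
Reciprocity: 3 ≡ 3 and 7 ≡ 3 (mod 4), so (3/7) = −(7/3).
Reduce top mod 3: now compute (1/3).
Reached (1/3) = 1. Collecting the sign flips along the way, the symbol is -1.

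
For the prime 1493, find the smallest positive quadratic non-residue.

2

(2/1493) = −1, so 2 is the smallest positive non-residue mod 1493.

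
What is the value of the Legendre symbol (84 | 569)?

Euler's criterion: (84/569) ≡ 84^284 (mod 569).
84^2 ≡ 228 (mod 569)
84^4 ≡ 205 (mod 569)
84^8 ≡ 488 (mod 569)
84^16 ≡ 302 (mod 569)
84^32 ≡ 164 (mod 569)
84^64 ≡ 153 (mod 569)
84^128 ≡ 80 (mod 569)
84^256 ≡ 141 (mod 569)
84^284 = 84^(256+16+8+4) ≡ 568 (mod 569).
Result is 568 ≡ −1, so (84/569) = −1.

-1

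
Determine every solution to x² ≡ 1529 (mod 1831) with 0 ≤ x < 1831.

529, 1302

Since 1831 ≡ 3 (mod 4), a square root of 1529 is 1529^((1831+1)/4) = 1529^458 mod 1831.
Repeated squaring: 1529^2≡1485, 1529^4≡701, 1529^8≡693, 1529^16≡527, 1529^32≡1248, 1529^64≡1154, 1529^128≡579, 1529^256≡168 (mod 1831).
1529^458 = 1529^(256+128+64+8+2) ≡ 529 (mod 1831).
Check: 529² = 279841 ≡ 1529 (mod 1831). The two roots are 529 and 1302.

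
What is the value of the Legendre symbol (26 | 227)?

Pull out 2: since 227 ≡ 3 (mod 8), (2/227) = -1.
Reciprocity: 13 ≡ 1 and 227 ≡ 3 (mod 4), so (13/227) = +(227/13).
Reduce top mod 13: now compute (6/13).
Pull out 2: since 13 ≡ 5 (mod 8), (2/13) = -1.
Reciprocity: 3 ≡ 3 and 13 ≡ 1 (mod 4), so (3/13) = +(13/3).
Reduce top mod 3: now compute (1/3).
Reached (1/3) = 1. Collecting the sign flips along the way, the symbol is +1.

1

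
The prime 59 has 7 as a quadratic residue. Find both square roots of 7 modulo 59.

Since 59 ≡ 3 (mod 4), a square root of 7 is 7^((59+1)/4) = 7^15 mod 59.
Repeated squaring: 7^2≡49, 7^4≡41, 7^8≡29 (mod 59).
7^15 = 7^(8+4+2+1) ≡ 19 (mod 59).
Check: 19² = 361 ≡ 7 (mod 59). The two roots are 19 and 40.

19, 40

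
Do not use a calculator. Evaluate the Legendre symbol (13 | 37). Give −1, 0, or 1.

-1

Reciprocity: 13 ≡ 1 and 37 ≡ 1 (mod 4), so (13/37) = +(37/13).
Reduce top mod 13: now compute (11/13).
Reciprocity: 11 ≡ 3 and 13 ≡ 1 (mod 4), so (11/13) = +(13/11).
Reduce top mod 11: now compute (2/11).
Pull out 2: since 11 ≡ 3 (mod 8), (2/11) = -1.
Reached (1/11) = 1. Collecting the sign flips along the way, the symbol is -1.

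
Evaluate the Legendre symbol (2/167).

Euler's criterion: (2/167) ≡ 2^83 (mod 167).
2^2 ≡ 4 (mod 167)
2^4 ≡ 16 (mod 167)
2^8 ≡ 89 (mod 167)
2^16 ≡ 72 (mod 167)
2^32 ≡ 7 (mod 167)
2^64 ≡ 49 (mod 167)
2^83 = 2^(64+16+2+1) ≡ 1 (mod 167).
Result is 1, so (2/167) = 1.

1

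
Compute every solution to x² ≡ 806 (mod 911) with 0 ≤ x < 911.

165, 746

Since 911 ≡ 3 (mod 4), a square root of 806 is 806^((911+1)/4) = 806^228 mod 911.
Repeated squaring: 806^2≡93, 806^4≡450, 806^8≡258, 806^16≡61, 806^32≡77, 806^64≡463, 806^128≡284 (mod 911).
806^228 = 806^(128+64+32+4) ≡ 746 (mod 911).
Check: 746² = 556516 ≡ 806 (mod 911). The two roots are 165 and 746.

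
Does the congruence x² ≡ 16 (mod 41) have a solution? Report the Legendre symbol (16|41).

1

Pull out 2^4: since 41 ≡ 1 (mod 8), (2/41) = +1, so (2/41)^4 = +1.
Reached (1/41) = 1. Collecting the sign flips along the way, the symbol is +1.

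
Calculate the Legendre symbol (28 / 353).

Pull out 2^2: since 353 ≡ 1 (mod 8), (2/353) = +1, so (2/353)^2 = +1.
Reciprocity: 7 ≡ 3 and 353 ≡ 1 (mod 4), so (7/353) = +(353/7).
Reduce top mod 7: now compute (3/7).
Reciprocity: 3 ≡ 3 and 7 ≡ 3 (mod 4), so (3/7) = −(7/3).
Reduce top mod 3: now compute (1/3).
Reached (1/3) = 1. Collecting the sign flips along the way, the symbol is -1.

-1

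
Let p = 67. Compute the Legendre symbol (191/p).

-1

Euler's criterion: (191/67) ≡ 57^33 (mod 67).
57^2 ≡ 33 (mod 67)
57^4 ≡ 17 (mod 67)
57^8 ≡ 21 (mod 67)
57^16 ≡ 39 (mod 67)
57^32 ≡ 47 (mod 67)
57^33 = 57^(32+1) ≡ 66 (mod 67).
Result is 66 ≡ −1, so (191/67) = −1.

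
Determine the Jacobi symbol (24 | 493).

-1

Pull out 2^3: since 493 ≡ 5 (mod 8), (2/493) = -1, so (2/493)^3 = -1.
Reciprocity: 3 ≡ 3 and 493 ≡ 1 (mod 4), so (3/493) = +(493/3).
Reduce top mod 3: now compute (1/3).
Reached (1/3) = 1. Collecting the sign flips along the way, the symbol is -1.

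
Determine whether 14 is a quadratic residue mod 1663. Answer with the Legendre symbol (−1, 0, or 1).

Pull out 2: since 1663 ≡ 7 (mod 8), (2/1663) = +1.
Reciprocity: 7 ≡ 3 and 1663 ≡ 3 (mod 4), so (7/1663) = −(1663/7).
Reduce top mod 7: now compute (4/7).
Pull out 2^2: since 7 ≡ 7 (mod 8), (2/7) = +1, so (2/7)^2 = +1.
Reached (1/7) = 1. Collecting the sign flips along the way, the symbol is -1.

-1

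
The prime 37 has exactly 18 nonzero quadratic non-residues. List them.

Square k = 1,…,18 (k and 37−k give the same square):
1²=1, 2²=4, 3²=9, 4²=16, 5²=25, 6²=36, 7²≡12, 8²≡27, 9²≡7, 10²≡26, 11²≡10, 12²≡33, 13²≡21, 14²≡11, 15²≡3, 16²≡34, 17²≡30, 18²≡28 (mod 37).
The residues are {1, 3, 4, 7, 9, 10, 11, 12, 16, 21, 25, 26, 27, 28, 30, 33, 34, 36}; the non-residues are the remaining 18 nonzero classes.

2 5 6 8 13 14 15 17 18 19 20 22 23 24 29 31 32 35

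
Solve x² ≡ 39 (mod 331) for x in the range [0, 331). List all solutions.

45, 286

Since 331 ≡ 3 (mod 4), a square root of 39 is 39^((331+1)/4) = 39^83 mod 331.
Repeated squaring: 39^2≡197, 39^4≡82, 39^8≡104, 39^16≡224, 39^32≡195, 39^64≡291 (mod 331).
39^83 = 39^(64+16+2+1) ≡ 45 (mod 331).
Check: 45² = 2025 ≡ 39 (mod 331). The two roots are 45 and 286.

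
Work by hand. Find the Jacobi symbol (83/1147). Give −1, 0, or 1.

-1

Reciprocity: 83 ≡ 3 and 1147 ≡ 3 (mod 4), so (83/1147) = −(1147/83).
Reduce top mod 83: now compute (68/83).
Pull out 2^2: since 83 ≡ 3 (mod 8), (2/83) = -1, so (2/83)^2 = +1.
Reciprocity: 17 ≡ 1 and 83 ≡ 3 (mod 4), so (17/83) = +(83/17).
Reduce top mod 17: now compute (15/17).
Reciprocity: 15 ≡ 3 and 17 ≡ 1 (mod 4), so (15/17) = +(17/15).
Reduce top mod 15: now compute (2/15).
Pull out 2: since 15 ≡ 7 (mod 8), (2/15) = +1.
Reached (1/15) = 1. Collecting the sign flips along the way, the symbol is -1.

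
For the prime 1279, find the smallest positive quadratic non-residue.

3

(2/1279) = +1, so 2 is a residue.
(3/1279) = −1, so 3 is the smallest positive non-residue mod 1279.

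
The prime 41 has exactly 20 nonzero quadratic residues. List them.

1,2,4,5,8,9,10,16,18,20,21,23,25,31,32,33,36,37,39,40

Square k = 1,…,20 (k and 41−k give the same square):
1²=1, 2²=4, 3²=9, 4²=16, 5²=25, 6²=36, 7²≡8, 8²≡23, 9²≡40, 10²≡18, 11²≡39, 12²≡21, 13²≡5, 14²≡32, 15²≡20, 16²≡10, 17²≡2, 18²≡37, 19²≡33, 20²≡31 (mod 41).
So the quadratic residues mod 41 are {1, 2, 4, 5, 8, 9, 10, 16, 18, 20, 21, 23, 25, 31, 32, 33, 36, 37, 39, 40}.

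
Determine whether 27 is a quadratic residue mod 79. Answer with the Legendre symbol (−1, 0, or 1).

-1

Reciprocity: 27 ≡ 3 and 79 ≡ 3 (mod 4), so (27/79) = −(79/27).
Reduce top mod 27: now compute (25/27).
Reciprocity: 25 ≡ 1 and 27 ≡ 3 (mod 4), so (25/27) = +(27/25).
Reduce top mod 25: now compute (2/25).
Pull out 2: since 25 ≡ 1 (mod 8), (2/25) = +1.
Reached (1/25) = 1. Collecting the sign flips along the way, the symbol is -1.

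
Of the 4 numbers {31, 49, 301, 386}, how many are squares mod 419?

3

(31/419) = -1 → non-residue.
(49/419) = +1 → QR.
(301/419) = +1 → QR.
(386/419) = +1 → QR.
Total quadratic residues among the 4: 3.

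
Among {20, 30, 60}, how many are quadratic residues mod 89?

(20/89) = +1 → QR.
(30/89) = -1 → non-residue.
(60/89) = -1 → non-residue.
Total quadratic residues among the 3: 1.

1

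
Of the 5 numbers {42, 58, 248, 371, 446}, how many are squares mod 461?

(42/461) = -1 → non-residue.
(58/461) = +1 → QR.
(248/461) = +1 → QR.
(371/461) = -1 → non-residue.
(446/461) = -1 → non-residue.
Total quadratic residues among the 5: 2.

2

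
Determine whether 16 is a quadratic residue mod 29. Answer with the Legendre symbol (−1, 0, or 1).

1

Pull out 2^4: since 29 ≡ 5 (mod 8), (2/29) = -1, so (2/29)^4 = +1.
Reached (1/29) = 1. Collecting the sign flips along the way, the symbol is +1.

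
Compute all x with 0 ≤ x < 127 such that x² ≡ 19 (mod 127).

Since 127 ≡ 3 (mod 4), a square root of 19 is 19^((127+1)/4) = 19^32 mod 127.
Repeated squaring: 19^2≡107, 19^4≡19, 19^8≡107, 19^16≡19, 19^32≡107 (mod 127).
19^32 = 19^(32) ≡ 107 (mod 127).
Check: 107² = 11449 ≡ 19 (mod 127). The two roots are 20 and 107.

20, 107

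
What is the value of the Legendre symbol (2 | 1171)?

Euler's criterion: (2/1171) ≡ 2^585 (mod 1171).
2^2 ≡ 4 (mod 1171)
2^4 ≡ 16 (mod 1171)
2^8 ≡ 256 (mod 1171)
2^16 ≡ 1131 (mod 1171)
2^32 ≡ 429 (mod 1171)
2^64 ≡ 194 (mod 1171)
2^128 ≡ 164 (mod 1171)
2^256 ≡ 1134 (mod 1171)
2^512 ≡ 198 (mod 1171)
2^585 = 2^(512+64+8+1) ≡ 1170 (mod 1171).
Result is 1170 ≡ −1, so (2/1171) = −1.

-1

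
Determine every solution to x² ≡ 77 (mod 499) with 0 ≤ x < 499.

Since 499 ≡ 3 (mod 4), a square root of 77 is 77^((499+1)/4) = 77^125 mod 499.
Repeated squaring: 77^2≡440, 77^4≡487, 77^8≡144, 77^16≡277, 77^32≡382, 77^64≡216 (mod 499).
77^125 = 77^(64+32+16+8+4+1) ≡ 24 (mod 499).
Check: 24² = 576 ≡ 77 (mod 499). The two roots are 24 and 475.

24, 475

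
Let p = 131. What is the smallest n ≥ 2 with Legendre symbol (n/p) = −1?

(2/131) = −1, so 2 is the smallest positive non-residue mod 131.

2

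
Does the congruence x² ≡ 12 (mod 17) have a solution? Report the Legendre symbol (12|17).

-1

Euler's criterion: (12/17) ≡ 12^8 (mod 17).
12^2 ≡ 8 (mod 17)
12^4 ≡ 13 (mod 17)
12^8 ≡ 16 (mod 17)
12^8 = 12^(8) ≡ 16 (mod 17).
Result is 16 ≡ −1, so (12/17) = −1.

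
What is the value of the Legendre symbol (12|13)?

1

Pull out 2^2: since 13 ≡ 5 (mod 8), (2/13) = -1, so (2/13)^2 = +1.
Reciprocity: 3 ≡ 3 and 13 ≡ 1 (mod 4), so (3/13) = +(13/3).
Reduce top mod 3: now compute (1/3).
Reached (1/3) = 1. Collecting the sign flips along the way, the symbol is +1.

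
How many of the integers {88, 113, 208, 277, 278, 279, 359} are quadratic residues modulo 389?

5

(88/389) = -1 → non-residue.
(113/389) = +1 → QR.
(208/389) = +1 → QR.
(277/389) = +1 → QR.
(278/389) = +1 → QR.
(279/389) = -1 → non-residue.
(359/389) = +1 → QR.
Total quadratic residues among the 7: 5.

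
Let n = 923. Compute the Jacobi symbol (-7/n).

First reduce: -7 ≡ 916 (mod 923).
Pull out 2^2: since 923 ≡ 3 (mod 8), (2/923) = -1, so (2/923)^2 = +1.
Reciprocity: 229 ≡ 1 and 923 ≡ 3 (mod 4), so (229/923) = +(923/229).
Reduce top mod 229: now compute (7/229).
Reciprocity: 7 ≡ 3 and 229 ≡ 1 (mod 4), so (7/229) = +(229/7).
Reduce top mod 7: now compute (5/7).
Reciprocity: 5 ≡ 1 and 7 ≡ 3 (mod 4), so (5/7) = +(7/5).
Reduce top mod 5: now compute (2/5).
Pull out 2: since 5 ≡ 5 (mod 8), (2/5) = -1.
Reached (1/5) = 1. Collecting the sign flips along the way, the symbol is -1.

-1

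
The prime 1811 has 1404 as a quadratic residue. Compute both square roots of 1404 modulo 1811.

526, 1285

Since 1811 ≡ 3 (mod 4), a square root of 1404 is 1404^((1811+1)/4) = 1404^453 mod 1811.
Repeated squaring: 1404^2≡848, 1404^4≡137, 1404^8≡659, 1404^16≡1452, 1404^32≡300, 1404^64≡1261, 1404^128≡63, 1404^256≡347 (mod 1811).
1404^453 = 1404^(256+128+64+4+1) ≡ 526 (mod 1811).
Check: 526² = 276676 ≡ 1404 (mod 1811). The two roots are 526 and 1285.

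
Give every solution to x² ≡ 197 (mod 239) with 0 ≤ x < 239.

Since 239 ≡ 3 (mod 4), a square root of 197 is 197^((239+1)/4) = 197^60 mod 239.
Repeated squaring: 197^2≡91, 197^4≡155, 197^8≡125, 197^16≡90, 197^32≡213 (mod 239).
197^60 = 197^(32+16+8+4) ≡ 83 (mod 239).
Check: 83² = 6889 ≡ 197 (mod 239). The two roots are 83 and 156.

83, 156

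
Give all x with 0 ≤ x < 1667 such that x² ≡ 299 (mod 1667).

Since 1667 ≡ 3 (mod 4), a square root of 299 is 299^((1667+1)/4) = 299^417 mod 1667.
Repeated squaring: 299^2≡1050, 299^4≡613, 299^8≡694, 299^16≡1540, 299^32≡1126, 299^64≡956, 299^128≡420, 299^256≡1365 (mod 1667).
299^417 = 299^(256+128+32+1) ≡ 545 (mod 1667).
Check: 545² = 297025 ≡ 299 (mod 1667). The two roots are 545 and 1122.

545, 1122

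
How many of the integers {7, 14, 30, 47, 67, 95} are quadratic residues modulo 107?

3

(7/107) = -1 → non-residue.
(14/107) = +1 → QR.
(30/107) = +1 → QR.
(47/107) = +1 → QR.
(67/107) = -1 → non-residue.
(95/107) = -1 → non-residue.
Total quadratic residues among the 6: 3.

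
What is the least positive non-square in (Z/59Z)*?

2

(2/59) = −1, so 2 is the smallest positive non-residue mod 59.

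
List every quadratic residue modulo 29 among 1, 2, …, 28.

Square k = 1,…,14 (k and 29−k give the same square):
1²=1, 2²=4, 3²=9, 4²=16, 5²=25, 6²≡7, 7²≡20, 8²≡6, 9²≡23, 10²≡13, 11²≡5, 12²≡28, 13²≡24, 14²≡22 (mod 29).
So the quadratic residues mod 29 are {1, 4, 5, 6, 7, 9, 13, 16, 20, 22, 23, 24, 25, 28}.

1,4,5,6,7,9,13,16,20,22,23,24,25,28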